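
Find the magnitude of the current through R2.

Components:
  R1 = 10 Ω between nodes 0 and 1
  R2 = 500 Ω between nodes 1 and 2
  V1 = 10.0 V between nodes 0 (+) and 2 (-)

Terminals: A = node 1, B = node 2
Nodal analysis, taking node 2 as the 0 V reference.
Source V1 fixes V_0 = 10 V.
KCL at each unknown node (sum of currents leaving = 0; resistances in Ω):
  Node 1: (V_1 - 10)/10 + (V_1 - 0)/500 = 0
Collecting terms: 0.102 × V_1 = 1  =>  V_1 = 9.804 V
I_R2 = (V_1 - V_2)/R2 = (9.804 - 0)/500 = 0.01961 A
|I_R2| = 0.01961 A

Final answer: |I_R2| = 0.01961 A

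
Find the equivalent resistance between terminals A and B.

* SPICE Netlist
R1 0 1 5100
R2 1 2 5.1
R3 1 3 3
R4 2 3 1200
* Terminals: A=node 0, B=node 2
Reduce the network between node 0 (A) and node 2 (B) by series/parallel combination:
  Rs1 = R3 + R4 (series, joined only at node 3) = 3 + 1200 = 1203 Ω
  Rp1 = R2 ‖ Rs1 (parallel, both between nodes 1 and 2) = 1/(1/5.1 + 1/1203) = 5.078 Ω
  Rs2 = R1 + Rp1 (series, joined only at node 1) = 5100 + 5.078 = 5105 Ω
R_eq = 5.105 kΩ

Final answer: 5.105 kΩ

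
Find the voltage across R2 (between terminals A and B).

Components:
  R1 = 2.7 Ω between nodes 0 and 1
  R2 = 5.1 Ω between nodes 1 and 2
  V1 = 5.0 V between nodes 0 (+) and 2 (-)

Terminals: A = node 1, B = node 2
R1 and R2 are in series across V1 (node 0 → node 1 → node 2), and the output A–B is taken across R2, so this is a voltage divider.
Series current: I = V1/(R1 + R2) = 5/(2.7 + 5.1) = 5/7.8 = 0.641 A
V_R2 = I × R2 = V1 × R2/(R1 + R2) = 5 × 5.1/7.8 = 3.269 V

Final answer: 3.269 V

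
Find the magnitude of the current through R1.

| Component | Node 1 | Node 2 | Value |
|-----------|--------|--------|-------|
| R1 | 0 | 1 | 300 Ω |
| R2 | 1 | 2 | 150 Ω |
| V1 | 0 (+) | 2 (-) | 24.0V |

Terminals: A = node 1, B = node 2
Nodal analysis, taking node 2 as the 0 V reference.
Source V1 fixes V_0 = 24 V.
KCL at each unknown node (sum of currents leaving = 0; resistances in Ω):
  Node 1: (V_1 - 24)/300 + (V_1 - 0)/150 = 0
Collecting terms: 0.01 × V_1 = 0.08  =>  V_1 = 8 V
I_R1 = (V_0 - V_1)/R1 = (24 - 8)/300 = 0.05333 A
|I_R1| = 0.05333 A

Final answer: |I_R1| = 0.05333 A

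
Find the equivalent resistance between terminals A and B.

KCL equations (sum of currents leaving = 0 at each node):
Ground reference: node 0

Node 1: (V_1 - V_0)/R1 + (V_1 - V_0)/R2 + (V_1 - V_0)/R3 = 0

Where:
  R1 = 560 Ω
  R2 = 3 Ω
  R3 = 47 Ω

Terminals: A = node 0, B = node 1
Reduce the network between node 0 (A) and node 1 (B) by series/parallel combination:
  Rp1 = R1 ‖ R2 ‖ R3 (parallel, all between nodes 0 and 1) = 1/(1/560 + 1/3 + 1/47) = 2.806 Ω
R_eq = 2.806 Ω

Final answer: 2.806 Ω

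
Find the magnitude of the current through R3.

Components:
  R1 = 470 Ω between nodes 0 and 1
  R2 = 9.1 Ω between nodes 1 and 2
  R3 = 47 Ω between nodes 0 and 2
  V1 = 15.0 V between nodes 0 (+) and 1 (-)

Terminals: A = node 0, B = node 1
Nodal analysis, taking node 1 as the 0 V reference.
Source V1 fixes V_0 = 15 V.
KCL at each unknown node (sum of currents leaving = 0; resistances in Ω):
  Node 2: (V_2 - 0)/9.1 + (V_2 - 15)/47 = 0
Collecting terms: 0.1312 × V_2 = 0.3191  =>  V_2 = 2.433 V
I_R3 = (V_0 - V_2)/R3 = (15 - 2.433)/47 = 0.2674 A
|I_R3| = 0.2674 A

Final answer: |I_R3| = 0.2674 A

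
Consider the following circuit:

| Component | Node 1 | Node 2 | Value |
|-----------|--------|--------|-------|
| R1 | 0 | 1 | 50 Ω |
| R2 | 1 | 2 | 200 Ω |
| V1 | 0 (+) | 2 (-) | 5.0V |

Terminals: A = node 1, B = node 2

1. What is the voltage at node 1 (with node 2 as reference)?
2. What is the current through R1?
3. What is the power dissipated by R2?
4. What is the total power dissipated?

Nodal analysis, taking node 2 as the 0 V reference.
Source V1 fixes V_0 = 5 V.
KCL at each unknown node (sum of currents leaving = 0; resistances in Ω):
  Node 1: (V_1 - 5)/50 + (V_1 - 0)/200 = 0
Collecting terms: 0.025 × V_1 = 0.1  =>  V_1 = 4 V
Part 1:
  Read off the nodal solution: V_1 = 4 V
Part 2:
  I_R1 = (V_0 - V_1)/R1 = (5 - 4)/50 = 0.02 A
  Magnitude: I_R1 = 0.02 A
Part 3:
  I_R2 = (V_1 - V_2)/R2 = (4 - 0)/200 = 0.02 A
  P_R2 = I_R2² × R2 = (0.02)² × 200 = 0.08 W
Part 4:
  Power in each resistor, P = (ΔV)²/R:
    P_R1 = (5 - 4)²/50 = 0.02 W
    P_R2 = (4 - 0)²/200 = 0.08 W
  P_total = P_R1 + P_R2 = 0.1 W

Final answers:
1. V_1 = 4 V
2. I_R1 = 0.02 A
3. P_R2 = 0.08 W
4. P_total = 0.1 W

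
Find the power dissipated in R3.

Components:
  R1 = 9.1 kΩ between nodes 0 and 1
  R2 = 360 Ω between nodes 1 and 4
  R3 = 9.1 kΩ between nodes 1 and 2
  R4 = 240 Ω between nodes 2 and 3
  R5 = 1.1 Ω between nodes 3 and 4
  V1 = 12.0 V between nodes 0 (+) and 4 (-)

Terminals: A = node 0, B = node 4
Nodal analysis, taking node 4 as the 0 V reference.
Source V1 fixes V_0 = 12 V.
KCL at each unknown node (sum of currents leaving = 0; resistances in Ω):
  Node 1: (V_1 - 12)/9100 + (V_1 - 0)/360 + (V_1 - V_2)/9100 = 0
  Node 2: (V_2 - V_1)/9100 + (V_2 - V_3)/240 = 0
  Node 3: (V_3 - V_2)/240 + (V_3 - 0)/1.1 = 0
Collecting terms (coefficients in siemens):
  0.002998·V_1 - 0.0001099·V_2 = 0.001319
  0.004277·V_2 - 0.0001099·V_1 - 0.004167·V_3 = 0
  0.9133·V_3 - 0.004167·V_2 = 0
Solving these 3 simultaneous equations (Gaussian elimination) gives:
  V_1 = 0.4403 V, V_2 = 0.01137 V, V_3 = 0.00005185 V
I_R3 = (V_1 - V_2)/R3 = (0.4403 - 0.01137)/9100 = 0.00004714 A
P_R3 = I_R3² × R3 = (0.00004714)² × 9100 = 0.00002022 W

Final answer: 2.022e-05 W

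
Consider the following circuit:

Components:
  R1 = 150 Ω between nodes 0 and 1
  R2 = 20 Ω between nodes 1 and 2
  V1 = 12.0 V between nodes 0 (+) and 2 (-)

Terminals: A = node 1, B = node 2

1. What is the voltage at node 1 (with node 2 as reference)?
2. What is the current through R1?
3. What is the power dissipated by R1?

Nodal analysis, taking node 2 as the 0 V reference.
Source V1 fixes V_0 = 12 V.
KCL at each unknown node (sum of currents leaving = 0; resistances in Ω):
  Node 1: (V_1 - 12)/150 + (V_1 - 0)/20 = 0
Collecting terms: 0.05667 × V_1 = 0.08  =>  V_1 = 1.412 V
Part 1:
  Read off the nodal solution: V_1 = 1.412 V
Part 2:
  I_R1 = (V_0 - V_1)/R1 = (12 - 1.412)/150 = 0.07059 A
  Magnitude: I_R1 = 0.07059 A
Part 3:
  I_R1 = (V_0 - V_1)/R1 = (12 - 1.412)/150 = 0.07059 A
  P_R1 = I_R1² × R1 = (0.07059)² × 150 = 0.7474 W

Final answers:
1. V_1 = 1.412 V
2. I_R1 = 0.07059 A
3. P_R1 = 0.7474 W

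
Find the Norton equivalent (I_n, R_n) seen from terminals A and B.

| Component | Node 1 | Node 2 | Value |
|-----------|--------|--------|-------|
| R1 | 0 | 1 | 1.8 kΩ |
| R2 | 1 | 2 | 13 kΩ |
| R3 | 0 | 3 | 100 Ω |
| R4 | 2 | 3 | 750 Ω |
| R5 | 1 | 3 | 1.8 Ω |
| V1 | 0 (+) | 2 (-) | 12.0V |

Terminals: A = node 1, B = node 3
Find the Thévenin equivalent first; then I_n = V_th/R_th and R_n = R_th.
Step 1 — V_th is the open-circuit voltage V_A - V_B (nothing connected across the terminals).
Nodal analysis, taking node 2 as the 0 V reference.
Source V1 fixes V_0 = 12 V.
KCL at each unknown node (sum of currents leaving = 0; resistances in Ω):
  Node 1: (V_1 - 12)/1800 + (V_1 - 0)/13000 + (V_1 - V_3)/1.8 = 0
  Node 3: (V_3 - 12)/100 + (V_3 - 0)/750 + (V_3 - V_1)/1.8 = 0
Collecting terms (coefficients in siemens):
  0.5562·V_1 - 0.5556·V_3 = 0.006667
  0.5669·V_3 - 0.5556·V_1 = 0.12
Determinant D = (0.5562)(0.5669) - (-0.5556)(-0.5556) = 0.006655
V_1 = [(0.006667)(0.5669) - (-0.5556)(0.12)]/D = 10.59 V
V_3 = [(0.5562)(0.12) - (0.006667)(-0.5556)]/D = 10.59 V
V_th = V_1 - V_3 = 10.59 - 10.59 = -0.00005137 V
Step 2 — R_th: zero the source — replace V1 by a short circuit (node 2 merges into node 0) — and find the resistance seen between A (node 1) and B (node 3).
Reduce the network between node 1 (A) and node 3 (B) by series/parallel combination:
  Rp1 = R1 ‖ R2 (parallel, both between nodes 0 and 1) = 1/(1/1800 + 1/13000) = 1581 Ω
  Rp2 = R3 ‖ R4 (parallel, both between nodes 0 and 3) = 1/(1/100 + 1/750) = 88.24 Ω
  Rs1 = Rp1 + Rp2 (series, joined only at node 0) = 1581 + 88.24 = 1669 Ω
  Rp3 = R5 ‖ Rs1 (parallel, both between nodes 1 and 3) = 1/(1/1.8 + 1/1669) = 1.798 Ω
R_th = 1.798 Ω
I_n = V_th/R_th = -0.00005137/1.798 = -0.00002857 A, and R_n = R_th = 1.798 Ω

Final answer: I_n = -2.857e-05 A, R_n = 1.798 Ω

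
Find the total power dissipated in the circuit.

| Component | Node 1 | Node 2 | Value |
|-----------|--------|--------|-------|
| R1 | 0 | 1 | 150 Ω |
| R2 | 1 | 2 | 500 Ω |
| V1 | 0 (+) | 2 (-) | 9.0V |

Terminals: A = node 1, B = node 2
Nodal analysis, taking node 2 as the 0 V reference.
Source V1 fixes V_0 = 9 V.
KCL at each unknown node (sum of currents leaving = 0; resistances in Ω):
  Node 1: (V_1 - 9)/150 + (V_1 - 0)/500 = 0
Collecting terms: 0.008667 × V_1 = 0.06  =>  V_1 = 6.923 V
Power in each resistor, P = (ΔV)²/R:
  P_R1 = (9 - 6.923)²/150 = 0.02876 W
  P_R2 = (6.923 - 0)²/500 = 0.09586 W
P_total = P_R1 + P_R2 = 0.1246 W

Final answer: 0.1246 W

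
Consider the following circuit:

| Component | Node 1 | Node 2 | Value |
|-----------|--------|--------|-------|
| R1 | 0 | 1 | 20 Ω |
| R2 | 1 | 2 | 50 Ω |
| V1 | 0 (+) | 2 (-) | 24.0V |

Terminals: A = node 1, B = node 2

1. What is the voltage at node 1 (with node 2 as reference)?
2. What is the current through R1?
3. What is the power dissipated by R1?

Nodal analysis, taking node 2 as the 0 V reference.
Source V1 fixes V_0 = 24 V.
KCL at each unknown node (sum of currents leaving = 0; resistances in Ω):
  Node 1: (V_1 - 24)/20 + (V_1 - 0)/50 = 0
Collecting terms: 0.07 × V_1 = 1.2  =>  V_1 = 17.14 V
Part 1:
  Read off the nodal solution: V_1 = 17.14 V
Part 2:
  I_R1 = (V_0 - V_1)/R1 = (24 - 17.14)/20 = 0.3429 A
  Magnitude: I_R1 = 0.3429 A
Part 3:
  I_R1 = (V_0 - V_1)/R1 = (24 - 17.14)/20 = 0.3429 A
  P_R1 = I_R1² × R1 = (0.3429)² × 20 = 2.351 W

Final answers:
1. V_1 = 17.14 V
2. I_R1 = 0.3429 A
3. P_R1 = 2.351 W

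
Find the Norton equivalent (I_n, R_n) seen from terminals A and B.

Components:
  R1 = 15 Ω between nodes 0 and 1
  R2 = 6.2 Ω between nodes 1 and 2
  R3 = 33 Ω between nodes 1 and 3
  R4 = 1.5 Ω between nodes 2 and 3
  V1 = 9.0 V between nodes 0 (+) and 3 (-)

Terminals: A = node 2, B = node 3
Find the Thévenin equivalent first; then I_n = V_th/R_th and R_n = R_th.
Step 1 — V_th is the open-circuit voltage V_A - V_B (nothing connected across the terminals).
Nodal analysis, taking node 3 as the 0 V reference.
Source V1 fixes V_0 = 9 V.
KCL at each unknown node (sum of currents leaving = 0; resistances in Ω):
  Node 1: (V_1 - 9)/15 + (V_1 - V_2)/6.2 + (V_1 - 0)/33 = 0
  Node 2: (V_2 - V_1)/6.2 + (V_2 - 0)/1.5 = 0
Collecting terms (coefficients in siemens):
  0.2583·V_1 - 0.1613·V_2 = 0.6
  0.828·V_2 - 0.1613·V_1 = 0
Determinant D = (0.2583)(0.828) - (-0.1613)(-0.1613) = 0.1878
V_1 = [(0.6)(0.828) - (-0.1613)(0)]/D = 2.645 V
V_2 = [(0.2583)(0) - (0.6)(-0.1613)]/D = 0.5153 V
V_th = V_2 - V_3 = 0.5153 - 0 = 0.5153 V
Step 2 — R_th: zero the source — replace V1 by a short circuit (node 3 merges into node 0) — and find the resistance seen between A (node 2) and B (node 0).
Reduce the network between node 2 (A) and node 0 (B) by series/parallel combination:
  Rp1 = R1 ‖ R3 (parallel, both between nodes 0 and 1) = 1/(1/15 + 1/33) = 10.31 Ω
  Rs1 = R2 + Rp1 (series, joined only at node 1) = 6.2 + 10.31 = 16.51 Ω
  Rp2 = R4 ‖ Rs1 (parallel, both between nodes 0 and 2) = 1/(1/1.5 + 1/16.51) = 1.375 Ω
R_th = 1.375 Ω
I_n = V_th/R_th = 0.5153/1.375 = 0.3747 A, and R_n = R_th = 1.375 Ω

Final answer: I_n = 0.3747 A, R_n = 1.375 Ω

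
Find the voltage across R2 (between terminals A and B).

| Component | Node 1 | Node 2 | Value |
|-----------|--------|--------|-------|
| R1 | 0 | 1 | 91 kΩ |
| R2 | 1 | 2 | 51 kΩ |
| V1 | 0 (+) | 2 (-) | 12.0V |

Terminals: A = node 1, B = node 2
R1 and R2 are in series across V1 (node 0 → node 1 → node 2), and the output A–B is taken across R2, so this is a voltage divider.
Series current: I = V1/(R1 + R2) = 12/(91000 + 51000) = 12/142000 = 0.00008451 A
V_R2 = I × R2 = V1 × R2/(R1 + R2) = 12 × 51000/142000 = 4.31 V

Final answer: 4.31 V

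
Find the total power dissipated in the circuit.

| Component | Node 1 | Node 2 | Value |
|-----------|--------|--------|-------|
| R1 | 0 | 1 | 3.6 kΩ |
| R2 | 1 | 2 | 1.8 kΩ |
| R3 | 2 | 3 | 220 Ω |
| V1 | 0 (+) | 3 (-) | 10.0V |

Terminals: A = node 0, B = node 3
Nodal analysis, taking node 3 as the 0 V reference.
Source V1 fixes V_0 = 10 V.
KCL at each unknown node (sum of currents leaving = 0; resistances in Ω):
  Node 1: (V_1 - 10)/3600 + (V_1 - V_2)/1800 = 0
  Node 2: (V_2 - V_1)/1800 + (V_2 - 0)/220 = 0
Collecting terms (coefficients in siemens):
  0.0008333·V_1 - 0.0005556·V_2 = 0.002778
  0.005101·V_2 - 0.0005556·V_1 = 0
Determinant D = (0.0008333)(0.005101) - (-0.0005556)(-0.0005556) = 0.000003942
V_1 = [(0.002778)(0.005101) - (-0.0005556)(0)]/D = 3.594 V
V_2 = [(0.0008333)(0) - (0.002778)(-0.0005556)]/D = 0.3915 V
Power in each resistor, P = (ΔV)²/R:
  P_R1 = (10 - 3.594)²/3600 = 0.0114 W
  P_R2 = (3.594 - 0.3915)²/1800 = 0.005699 W
  P_R3 = (0.3915 - 0)²/220 = 0.0006965 W
P_total = P_R1 + P_R2 + P_R3 = 0.01779 W

Final answer: 0.01779 W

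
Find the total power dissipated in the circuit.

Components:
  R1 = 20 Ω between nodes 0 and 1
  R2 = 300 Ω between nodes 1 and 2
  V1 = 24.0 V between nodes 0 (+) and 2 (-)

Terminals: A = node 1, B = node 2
Nodal analysis, taking node 2 as the 0 V reference.
Source V1 fixes V_0 = 24 V.
KCL at each unknown node (sum of currents leaving = 0; resistances in Ω):
  Node 1: (V_1 - 24)/20 + (V_1 - 0)/300 = 0
Collecting terms: 0.05333 × V_1 = 1.2  =>  V_1 = 22.5 V
Power in each resistor, P = (ΔV)²/R:
  P_R1 = (24 - 22.5)²/20 = 0.1125 W
  P_R2 = (22.5 - 0)²/300 = 1.688 W
P_total = P_R1 + P_R2 = 1.8 W

Final answer: 1.8 W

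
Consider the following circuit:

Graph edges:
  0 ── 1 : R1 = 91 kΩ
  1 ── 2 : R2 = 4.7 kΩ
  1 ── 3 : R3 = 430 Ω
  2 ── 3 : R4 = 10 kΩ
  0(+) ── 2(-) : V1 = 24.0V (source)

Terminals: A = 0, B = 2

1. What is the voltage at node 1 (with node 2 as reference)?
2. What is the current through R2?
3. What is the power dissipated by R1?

Nodal analysis, taking node 2 as the 0 V reference.
Source V1 fixes V_0 = 24 V.
KCL at each unknown node (sum of currents leaving = 0; resistances in Ω):
  Node 1: (V_1 - 24)/91000 + (V_1 - 0)/4700 + (V_1 - V_3)/430 = 0
  Node 3: (V_3 - V_1)/430 + (V_3 - 0)/10000 = 0
Collecting terms (coefficients in siemens):
  0.002549·V_1 - 0.002326·V_3 = 0.0002637
  0.002426·V_3 - 0.002326·V_1 = 0
Determinant D = (0.002549)(0.002426) - (-0.002326)(-0.002326) = 0.0000007753
V_1 = [(0.0002637)(0.002426) - (-0.002326)(0)]/D = 0.8251 V
V_3 = [(0.002549)(0) - (0.0002637)(-0.002326)]/D = 0.7911 V
Part 1:
  Read off the nodal solution: V_1 = 0.8251 V
Part 2:
  I_R2 = (V_1 - V_2)/R2 = (0.8251 - 0)/4700 = 0.0001756 A
  Magnitude: I_R2 = 0.0001756 A
Part 3:
  I_R1 = (V_0 - V_1)/R1 = (24 - 0.8251)/91000 = 0.0002547 A
  P_R1 = I_R1² × R1 = (0.0002547)² × 91000 = 0.005902 W

Final answers:
1. V_1 = 0.8251 V
2. I_R2 = 0.0001756 A
3. P_R1 = 0.005902 W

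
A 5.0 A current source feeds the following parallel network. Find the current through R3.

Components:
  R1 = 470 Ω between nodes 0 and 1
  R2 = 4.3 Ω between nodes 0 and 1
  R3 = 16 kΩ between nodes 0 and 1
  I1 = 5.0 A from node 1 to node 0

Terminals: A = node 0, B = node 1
All resistors sit directly between nodes 0 and 1, so they are in parallel and share one voltage V; the full source current 5 A splits among them.
1/R_par = 1/470 + 1/4.3 + 1/16000 = 0.2347 S  =>  R_par = 4.26 Ω
V = I × R_par = 5 × 4.26 = 21.3 V
I_R3 = V/R3 = 21.3/16000 = 0.001331 A

Final answer: 0.001331 A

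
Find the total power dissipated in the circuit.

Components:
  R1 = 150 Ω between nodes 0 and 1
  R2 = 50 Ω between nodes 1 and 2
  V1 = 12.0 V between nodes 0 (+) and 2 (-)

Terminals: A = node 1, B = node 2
Nodal analysis, taking node 2 as the 0 V reference.
Source V1 fixes V_0 = 12 V.
KCL at each unknown node (sum of currents leaving = 0; resistances in Ω):
  Node 1: (V_1 - 12)/150 + (V_1 - 0)/50 = 0
Collecting terms: 0.02667 × V_1 = 0.08  =>  V_1 = 3 V
Power in each resistor, P = (ΔV)²/R:
  P_R1 = (12 - 3)²/150 = 0.54 W
  P_R2 = (3 - 0)²/50 = 0.18 W
P_total = P_R1 + P_R2 = 0.72 W

Final answer: 0.72 W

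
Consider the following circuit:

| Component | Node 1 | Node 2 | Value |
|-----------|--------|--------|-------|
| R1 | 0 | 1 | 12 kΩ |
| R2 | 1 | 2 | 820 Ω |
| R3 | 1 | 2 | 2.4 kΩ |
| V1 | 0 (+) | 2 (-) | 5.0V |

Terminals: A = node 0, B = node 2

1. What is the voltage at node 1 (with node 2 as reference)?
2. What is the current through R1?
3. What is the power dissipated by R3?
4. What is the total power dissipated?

Nodal analysis, taking node 2 as the 0 V reference.
Source V1 fixes V_0 = 5 V.
KCL at each unknown node (sum of currents leaving = 0; resistances in Ω):
  Node 1: (V_1 - 5)/12000 + (V_1 - 0)/820 + (V_1 - 0)/2400 = 0
Collecting terms: 0.00172 × V_1 = 0.0004167  =>  V_1 = 0.2423 V
Part 1:
  Read off the nodal solution: V_1 = 0.2423 V
Part 2:
  I_R1 = (V_0 - V_1)/R1 = (5 - 0.2423)/12000 = 0.0003965 A
  Magnitude: I_R1 = 0.0003965 A
Part 3:
  I_R3 = (V_1 - V_2)/R3 = (0.2423 - 0)/2400 = 0.000101 A
  P_R3 = I_R3² × R3 = (0.000101)² × 2400 = 0.00002447 W
Part 4:
  Power in each resistor, P = (ΔV)²/R:
    P_R1 = (5 - 0.2423)²/12000 = 0.001886 W
    P_R2 = (0.2423 - 0)²/820 = 0.00007161 W
    P_R3 = (0.2423 - 0)²/2400 = 0.00002447 W
  P_total = P_R1 + P_R2 + P_R3 = 0.001982 W

Final answers:
1. V_1 = 0.2423 V
2. I_R1 = 0.0003965 A
3. P_R3 = 2.447e-05 W
4. P_total = 0.001982 W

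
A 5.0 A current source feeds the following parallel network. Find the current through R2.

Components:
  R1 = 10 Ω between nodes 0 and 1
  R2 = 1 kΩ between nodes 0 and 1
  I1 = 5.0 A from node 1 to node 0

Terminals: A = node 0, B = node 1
All resistors sit directly between nodes 0 and 1, so they are in parallel and share one voltage V; the full source current 5 A splits among them.
1/R_par = 1/10 + 1/1000 = 0.101 S  =>  R_par = 9.901 Ω
V = I × R_par = 5 × 9.901 = 49.5 V
I_R2 = V/R2 = 49.5/1000 = 0.0495 A

Final answer: 0.0495 A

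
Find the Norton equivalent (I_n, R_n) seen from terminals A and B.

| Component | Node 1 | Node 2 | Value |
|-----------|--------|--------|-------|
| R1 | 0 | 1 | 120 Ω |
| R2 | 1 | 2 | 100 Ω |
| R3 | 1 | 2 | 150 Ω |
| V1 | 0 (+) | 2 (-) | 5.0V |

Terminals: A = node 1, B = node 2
Find the Thévenin equivalent first; then I_n = V_th/R_th and R_n = R_th.
Step 1 — V_th is the open-circuit voltage V_A - V_B (nothing connected across the terminals).
Nodal analysis, taking node 2 as the 0 V reference.
Source V1 fixes V_0 = 5 V.
KCL at each unknown node (sum of currents leaving = 0; resistances in Ω):
  Node 1: (V_1 - 5)/120 + (V_1 - 0)/100 + (V_1 - 0)/150 = 0
Collecting terms: 0.025 × V_1 = 0.04167  =>  V_1 = 1.667 V
V_th = V_1 - V_2 = 1.667 - 0 = 1.667 V
Step 2 — R_th: zero the source — replace V1 by a short circuit (node 2 merges into node 0) — and find the resistance seen between A (node 1) and B (node 0).
Reduce the network between node 1 (A) and node 0 (B) by series/parallel combination:
  Rp1 = R1 ‖ R2 ‖ R3 (parallel, all between nodes 0 and 1) = 1/(1/120 + 1/100 + 1/150) = 40 Ω
R_th = 40 Ω
I_n = V_th/R_th = 1.667/40 = 0.04167 A, and R_n = R_th = 40 Ω

Final answer: I_n = 0.04167 A, R_n = 40 Ω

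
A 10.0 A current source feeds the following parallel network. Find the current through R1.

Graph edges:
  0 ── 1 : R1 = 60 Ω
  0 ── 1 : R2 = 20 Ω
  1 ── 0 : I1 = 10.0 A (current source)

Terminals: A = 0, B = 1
All resistors sit directly between nodes 0 and 1, so they are in parallel and share one voltage V; the full source current 10 A splits among them.
1/R_par = 1/60 + 1/20 = 0.06667 S  =>  R_par = 15 Ω
V = I × R_par = 10 × 15 = 150 V
I_R1 = V/R1 = 150/60 = 2.5 A

Final answer: 2.5 A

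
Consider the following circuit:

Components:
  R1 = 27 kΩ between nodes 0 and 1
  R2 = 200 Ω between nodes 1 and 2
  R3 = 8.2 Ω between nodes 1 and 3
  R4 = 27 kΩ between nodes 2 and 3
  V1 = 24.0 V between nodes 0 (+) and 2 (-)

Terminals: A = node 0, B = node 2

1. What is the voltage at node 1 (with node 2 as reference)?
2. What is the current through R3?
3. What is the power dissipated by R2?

Nodal analysis, taking node 2 as the 0 V reference.
Source V1 fixes V_0 = 24 V.
KCL at each unknown node (sum of currents leaving = 0; resistances in Ω):
  Node 1: (V_1 - 24)/27000 + (V_1 - 0)/200 + (V_1 - V_3)/8.2 = 0
  Node 3: (V_3 - V_1)/8.2 + (V_3 - 0)/27000 = 0
Collecting terms (coefficients in siemens):
  0.127·V_1 - 0.122·V_3 = 0.0008889
  0.122·V_3 - 0.122·V_1 = 0
Determinant D = (0.127)(0.122) - (-0.122)(-0.122) = 0.000619
V_1 = [(0.0008889)(0.122) - (-0.122)(0)]/D = 0.1752 V
V_3 = [(0.127)(0) - (0.0008889)(-0.122)]/D = 0.1751 V
Part 1:
  Read off the nodal solution: V_1 = 0.1752 V
Part 2:
  I_R3 = (V_1 - V_3)/R3 = (0.1752 - 0.1751)/8.2 = 0.000006486 A
  Magnitude: I_R3 = 0.000006486 A
Part 3:
  I_R2 = (V_1 - V_2)/R2 = (0.1752 - 0)/200 = 0.0008759 A
  P_R2 = I_R2² × R2 = (0.0008759)² × 200 = 0.0001534 W

Final answers:
1. V_1 = 0.1752 V
2. I_R3 = 6.486e-06 A
3. P_R2 = 0.0001534 W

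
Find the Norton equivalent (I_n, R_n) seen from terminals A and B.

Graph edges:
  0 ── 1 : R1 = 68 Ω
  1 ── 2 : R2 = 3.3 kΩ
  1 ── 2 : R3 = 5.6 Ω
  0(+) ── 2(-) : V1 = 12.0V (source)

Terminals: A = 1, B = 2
Find the Thévenin equivalent first; then I_n = V_th/R_th and R_n = R_th.
Step 1 — V_th is the open-circuit voltage V_A - V_B (nothing connected across the terminals).
Nodal analysis, taking node 2 as the 0 V reference.
Source V1 fixes V_0 = 12 V.
KCL at each unknown node (sum of currents leaving = 0; resistances in Ω):
  Node 1: (V_1 - 12)/68 + (V_1 - 0)/3300 + (V_1 - 0)/5.6 = 0
Collecting terms: 0.1936 × V_1 = 0.1765  =>  V_1 = 0.9116 V
V_th = V_1 - V_2 = 0.9116 - 0 = 0.9116 V
Step 2 — R_th: zero the source — replace V1 by a short circuit (node 2 merges into node 0) — and find the resistance seen between A (node 1) and B (node 0).
Reduce the network between node 1 (A) and node 0 (B) by series/parallel combination:
  Rp1 = R1 ‖ R2 ‖ R3 (parallel, all between nodes 0 and 1) = 1/(1/68 + 1/3300 + 1/5.6) = 5.166 Ω
R_th = 5.166 Ω
I_n = V_th/R_th = 0.9116/5.166 = 0.1765 A, and R_n = R_th = 5.166 Ω

Final answer: I_n = 0.1765 A, R_n = 5.166 Ω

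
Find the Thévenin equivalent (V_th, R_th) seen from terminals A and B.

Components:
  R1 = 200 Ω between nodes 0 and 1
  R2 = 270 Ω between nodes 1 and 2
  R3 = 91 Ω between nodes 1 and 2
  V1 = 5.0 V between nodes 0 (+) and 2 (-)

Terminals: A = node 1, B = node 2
Step 1 — V_th is the open-circuit voltage V_A - V_B (nothing connected across the terminals).
Nodal analysis, taking node 2 as the 0 V reference.
Source V1 fixes V_0 = 5 V.
KCL at each unknown node (sum of currents leaving = 0; resistances in Ω):
  Node 1: (V_1 - 5)/200 + (V_1 - 0)/270 + (V_1 - 0)/91 = 0
Collecting terms: 0.01969 × V_1 = 0.025  =>  V_1 = 1.27 V
V_th = V_1 - V_2 = 1.27 - 0 = 1.27 V
Step 2 — R_th: zero the source — replace V1 by a short circuit (node 2 merges into node 0) — and find the resistance seen between A (node 1) and B (node 0).
Reduce the network between node 1 (A) and node 0 (B) by series/parallel combination:
  Rp1 = R1 ‖ R2 ‖ R3 (parallel, all between nodes 0 and 1) = 1/(1/200 + 1/270 + 1/91) = 50.78 Ω
R_th = 50.78 Ω

Final answer: V_th = 1.27 V, R_th = 50.78 Ω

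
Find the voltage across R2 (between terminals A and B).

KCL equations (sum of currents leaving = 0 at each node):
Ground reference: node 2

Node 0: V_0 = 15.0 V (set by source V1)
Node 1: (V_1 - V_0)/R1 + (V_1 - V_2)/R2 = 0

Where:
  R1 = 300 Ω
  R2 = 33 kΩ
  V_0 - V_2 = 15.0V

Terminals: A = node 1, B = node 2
R1 and R2 are in series across V1 (node 0 → node 1 → node 2), and the output A–B is taken across R2, so this is a voltage divider.
Series current: I = V1/(R1 + R2) = 15/(300 + 33000) = 15/33300 = 0.0004505 A
V_R2 = I × R2 = V1 × R2/(R1 + R2) = 15 × 33000/33300 = 14.86 V

Final answer: 14.86 V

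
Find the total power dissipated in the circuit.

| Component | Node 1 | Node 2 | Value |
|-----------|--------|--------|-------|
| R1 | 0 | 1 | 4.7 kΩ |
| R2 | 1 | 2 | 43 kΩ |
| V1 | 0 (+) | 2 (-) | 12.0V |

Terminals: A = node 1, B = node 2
Nodal analysis, taking node 2 as the 0 V reference.
Source V1 fixes V_0 = 12 V.
KCL at each unknown node (sum of currents leaving = 0; resistances in Ω):
  Node 1: (V_1 - 12)/4700 + (V_1 - 0)/43000 = 0
Collecting terms: 0.000236 × V_1 = 0.002553  =>  V_1 = 10.82 V
Power in each resistor, P = (ΔV)²/R:
  P_R1 = (12 - 10.82)²/4700 = 0.0002975 W
  P_R2 = (10.82 - 0)²/43000 = 0.002721 W
P_total = P_R1 + P_R2 = 0.003019 W

Final answer: 0.003019 W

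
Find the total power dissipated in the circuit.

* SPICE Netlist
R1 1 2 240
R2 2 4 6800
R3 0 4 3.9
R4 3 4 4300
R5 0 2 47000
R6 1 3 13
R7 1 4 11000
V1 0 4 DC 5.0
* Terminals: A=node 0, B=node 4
Nodal analysis, taking node 4 as the 0 V reference.
Source V1 fixes V_0 = 5 V.
KCL at each unknown node (sum of currents leaving = 0; resistances in Ω):
  Node 1: (V_1 - V_2)/240 + (V_1 - V_3)/13 + (V_1 - 0)/11000 = 0
  Node 2: (V_2 - V_1)/240 + (V_2 - 0)/6800 + (V_2 - 5)/47000 = 0
  Node 3: (V_3 - 0)/4300 + (V_3 - V_1)/13 = 0
Collecting terms (coefficients in siemens):
  0.08118·V_1 - 0.004167·V_2 - 0.07692·V_3 = 0
  0.004335·V_2 - 0.004167·V_1 = 0.0001064
  0.07716·V_3 - 0.07692·V_1 = 0
Solving these 3 simultaneous equations (Gaussian elimination) gives:
  V_1 = 0.211 V, V_2 = 0.2274 V, V_3 = 0.2104 V
Power in each resistor, P = (ΔV)²/R:
  P_R1 = (0.211 - 0.2274)²/240 = 0.000001113 W
  P_R2 = (0.2274 - 0)²/6800 = 0.000007602 W
  P_R3 = (5 - 0)²/3.9 = 6.41 W
  P_R4 = (0.2104 - 0)²/4300 = 0.00001029 W
  P_R5 = (5 - 0.2274)²/47000 = 0.0004846 W
  P_R6 = (0.211 - 0.2104)²/13 = 0.00000003112 W
  P_R7 = (0.211 - 0)²/11000 = 0.000004048 W
P_total = P_R1 + P_R2 + P_R3 + P_R4 + P_R5 + P_R6 + P_R7 = 6.411 W

Final answer: 6.411 W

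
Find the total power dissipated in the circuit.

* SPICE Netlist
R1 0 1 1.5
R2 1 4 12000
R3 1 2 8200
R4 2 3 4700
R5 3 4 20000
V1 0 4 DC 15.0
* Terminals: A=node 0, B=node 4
Nodal analysis, taking node 4 as the 0 V reference.
Source V1 fixes V_0 = 15 V.
KCL at each unknown node (sum of currents leaving = 0; resistances in Ω):
  Node 1: (V_1 - 15)/1.5 + (V_1 - 0)/12000 + (V_1 - V_2)/8200 = 0
  Node 2: (V_2 - V_1)/8200 + (V_2 - V_3)/4700 = 0
  Node 3: (V_3 - V_2)/4700 + (V_3 - 0)/20000 = 0
Collecting terms (coefficients in siemens):
  0.6669·V_1 - 0.000122·V_2 = 10
  0.0003347·V_2 - 0.000122·V_1 - 0.0002128·V_3 = 0
  0.0002628·V_3 - 0.0002128·V_2 = 0
Solving these 3 simultaneous equations (Gaussian elimination) gives:
  V_1 = 15 V, V_2 = 11.26 V, V_3 = 9.117 V
Power in each resistor, P = (ΔV)²/R:
  P_R1 = (15 - 15)²/1.5 = 0.000004364 W
  P_R2 = (15 - 0)²/12000 = 0.01874 W
  P_R3 = (15 - 11.26)²/8200 = 0.001704 W
  P_R4 = (11.26 - 9.117)²/4700 = 0.0009767 W
  P_R5 = (9.117 - 0)²/20000 = 0.004156 W
P_total = P_R1 + P_R2 + P_R3 + P_R4 + P_R5 = 0.02558 W

Final answer: 0.02558 W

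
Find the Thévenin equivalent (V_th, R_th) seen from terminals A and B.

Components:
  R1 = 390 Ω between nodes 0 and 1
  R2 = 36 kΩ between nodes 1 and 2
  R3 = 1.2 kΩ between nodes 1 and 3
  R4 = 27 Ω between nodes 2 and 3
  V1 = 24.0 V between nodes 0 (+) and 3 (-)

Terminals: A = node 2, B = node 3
Step 1 — V_th is the open-circuit voltage V_A - V_B (nothing connected across the terminals).
Nodal analysis, taking node 3 as the 0 V reference.
Source V1 fixes V_0 = 24 V.
KCL at each unknown node (sum of currents leaving = 0; resistances in Ω):
  Node 1: (V_1 - 24)/390 + (V_1 - V_2)/36000 + (V_1 - 0)/1200 = 0
  Node 2: (V_2 - V_1)/36000 + (V_2 - 0)/27 = 0
Collecting terms (coefficients in siemens):
  0.003425·V_1 - 0.00002778·V_2 = 0.06154
  0.03706·V_2 - 0.00002778·V_1 = 0
Determinant D = (0.003425)(0.03706) - (-0.00002778)(-0.00002778) = 0.000127
V_1 = [(0.06154)(0.03706) - (-0.00002778)(0)]/D = 17.97 V
V_2 = [(0.003425)(0) - (0.06154)(-0.00002778)]/D = 0.01346 V
V_th = V_2 - V_3 = 0.01346 - 0 = 0.01346 V
Step 2 — R_th: zero the source — replace V1 by a short circuit (node 3 merges into node 0) — and find the resistance seen between A (node 2) and B (node 0).
Reduce the network between node 2 (A) and node 0 (B) by series/parallel combination:
  Rp1 = R1 ‖ R3 (parallel, both between nodes 0 and 1) = 1/(1/390 + 1/1200) = 294.3 Ω
  Rs1 = R2 + Rp1 (series, joined only at node 1) = 36000 + 294.3 = 36290 Ω
  Rp2 = R4 ‖ Rs1 (parallel, both between nodes 0 and 2) = 1/(1/27 + 1/36290) = 26.98 Ω
R_th = 26.98 Ω

Final answer: V_th = 0.01346 V, R_th = 26.98 Ω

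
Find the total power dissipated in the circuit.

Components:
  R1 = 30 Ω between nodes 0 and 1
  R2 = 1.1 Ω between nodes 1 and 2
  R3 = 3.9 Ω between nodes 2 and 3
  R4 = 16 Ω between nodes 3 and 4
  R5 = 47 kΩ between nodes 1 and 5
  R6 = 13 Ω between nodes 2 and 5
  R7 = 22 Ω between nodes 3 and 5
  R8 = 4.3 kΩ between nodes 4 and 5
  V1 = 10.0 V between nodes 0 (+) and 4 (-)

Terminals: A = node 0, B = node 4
Nodal analysis, taking node 4 as the 0 V reference.
Source V1 fixes V_0 = 10 V.
KCL at each unknown node (sum of currents leaving = 0; resistances in Ω):
  Node 1: (V_1 - 10)/30 + (V_1 - V_2)/1.1 + (V_1 - V_5)/47000 = 0
  Node 2: (V_2 - V_1)/1.1 + (V_2 - V_3)/3.9 + (V_2 - V_5)/13 = 0
  Node 3: (V_3 - V_2)/3.9 + (V_3 - 0)/16 + (V_3 - V_5)/22 = 0
  Node 5: (V_5 - V_1)/47000 + (V_5 - V_2)/13 + (V_5 - V_3)/22 + (V_5 - 0)/4300 = 0
Collecting terms (coefficients in siemens):
  0.9424·V_1 - 0.9091·V_2 - 0.00002128·V_5 = 0.3333
  1.242·V_2 - 0.9091·V_1 - 0.2564·V_3 - 0.07692·V_5 = 0
  0.3644·V_3 - 0.2564·V_2 - 0.04545·V_5 = 0
  0.1226·V_5 - 0.00002128·V_1 - 0.07692·V_2 - 0.04545·V_3 = 0
Solving these 4 simultaneous equations (Gaussian elimination) gives:
  V_1 = 4.063 V, V_2 = 3.846 V, V_3 = 3.153 V, V_5 = 3.582 V
Power in each resistor, P = (ΔV)²/R:
  P_R1 = (10 - 4.063)²/30 = 1.175 W
  P_R2 = (4.063 - 3.846)²/1.1 = 0.04307 W
  P_R3 = (3.846 - 3.153)²/3.9 = 0.123 W
  P_R4 = (3.153 - 0)²/16 = 0.6213 W
  P_R5 = (4.063 - 3.582)²/47000 = 0.000004935 W
  P_R6 = (3.846 - 3.582)²/13 = 0.00536 W
  P_R7 = (3.153 - 3.582)²/22 = 0.00835 W
  P_R8 = (0 - 3.582)²/4300 = 0.002983 W
P_total = P_R1 + P_R2 + P_R3 + P_R4 + P_R5 + P_R6 + P_R7 + P_R8 = 1.979 W

Final answer: 1.979 W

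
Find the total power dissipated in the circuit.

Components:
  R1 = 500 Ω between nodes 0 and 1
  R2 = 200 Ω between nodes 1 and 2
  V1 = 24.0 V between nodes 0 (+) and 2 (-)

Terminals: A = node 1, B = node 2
Nodal analysis, taking node 2 as the 0 V reference.
Source V1 fixes V_0 = 24 V.
KCL at each unknown node (sum of currents leaving = 0; resistances in Ω):
  Node 1: (V_1 - 24)/500 + (V_1 - 0)/200 = 0
Collecting terms: 0.007 × V_1 = 0.048  =>  V_1 = 6.857 V
Power in each resistor, P = (ΔV)²/R:
  P_R1 = (24 - 6.857)²/500 = 0.5878 W
  P_R2 = (6.857 - 0)²/200 = 0.2351 W
P_total = P_R1 + P_R2 = 0.8229 W

Final answer: 0.8229 W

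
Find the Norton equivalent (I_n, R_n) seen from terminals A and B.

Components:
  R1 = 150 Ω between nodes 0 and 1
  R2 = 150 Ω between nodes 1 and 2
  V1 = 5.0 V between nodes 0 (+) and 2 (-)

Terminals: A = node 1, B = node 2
Find the Thévenin equivalent first; then I_n = V_th/R_th and R_n = R_th.
Step 1 — V_th is the open-circuit voltage V_A - V_B (nothing connected across the terminals).
Nodal analysis, taking node 2 as the 0 V reference.
Source V1 fixes V_0 = 5 V.
KCL at each unknown node (sum of currents leaving = 0; resistances in Ω):
  Node 1: (V_1 - 5)/150 + (V_1 - 0)/150 = 0
Collecting terms: 0.01333 × V_1 = 0.03333  =>  V_1 = 2.5 V
V_th = V_1 - V_2 = 2.5 - 0 = 2.5 V
Step 2 — R_th: zero the source — replace V1 by a short circuit (node 2 merges into node 0) — and find the resistance seen between A (node 1) and B (node 0).
Reduce the network between node 1 (A) and node 0 (B) by series/parallel combination:
  Rp1 = R1 ‖ R2 (parallel, both between nodes 0 and 1) = 1/(1/150 + 1/150) = 75 Ω
R_th = 75 Ω
I_n = V_th/R_th = 2.5/75 = 0.03333 A, and R_n = R_th = 75 Ω

Final answer: I_n = 0.03333 A, R_n = 75 Ω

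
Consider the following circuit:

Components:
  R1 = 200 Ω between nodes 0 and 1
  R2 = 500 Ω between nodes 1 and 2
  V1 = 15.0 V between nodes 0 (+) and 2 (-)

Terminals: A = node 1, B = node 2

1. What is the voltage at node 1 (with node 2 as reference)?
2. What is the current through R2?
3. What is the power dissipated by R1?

Nodal analysis, taking node 2 as the 0 V reference.
Source V1 fixes V_0 = 15 V.
KCL at each unknown node (sum of currents leaving = 0; resistances in Ω):
  Node 1: (V_1 - 15)/200 + (V_1 - 0)/500 = 0
Collecting terms: 0.007 × V_1 = 0.075  =>  V_1 = 10.71 V
Part 1:
  Read off the nodal solution: V_1 = 10.71 V
Part 2:
  I_R2 = (V_1 - V_2)/R2 = (10.71 - 0)/500 = 0.02143 A
  Magnitude: I_R2 = 0.02143 A
Part 3:
  I_R1 = (V_0 - V_1)/R1 = (15 - 10.71)/200 = 0.02143 A
  P_R1 = I_R1² × R1 = (0.02143)² × 200 = 0.09184 W

Final answers:
1. V_1 = 10.71 V
2. I_R2 = 0.02143 A
3. P_R1 = 0.09184 W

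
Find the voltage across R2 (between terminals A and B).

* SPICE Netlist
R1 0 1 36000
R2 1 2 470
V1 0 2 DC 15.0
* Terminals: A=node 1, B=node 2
R1 and R2 are in series across V1 (node 0 → node 1 → node 2), and the output A–B is taken across R2, so this is a voltage divider.
Series current: I = V1/(R1 + R2) = 15/(36000 + 470) = 15/36470 = 0.0004113 A
V_R2 = I × R2 = V1 × R2/(R1 + R2) = 15 × 470/36470 = 0.1933 V

Final answer: 0.1933 V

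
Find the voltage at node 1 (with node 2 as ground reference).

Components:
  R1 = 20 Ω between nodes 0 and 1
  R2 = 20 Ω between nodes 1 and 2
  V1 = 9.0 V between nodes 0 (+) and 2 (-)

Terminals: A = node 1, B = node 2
Nodal analysis, taking node 2 as the 0 V reference.
Source V1 fixes V_0 = 9 V.
KCL at each unknown node (sum of currents leaving = 0; resistances in Ω):
  Node 1: (V_1 - 9)/20 + (V_1 - 0)/20 = 0
Collecting terms: 0.1 × V_1 = 0.45  =>  V_1 = 4.5 V
The requested potential is V_1 = 4.5 V.

Final answer: V_1 = 4.5 V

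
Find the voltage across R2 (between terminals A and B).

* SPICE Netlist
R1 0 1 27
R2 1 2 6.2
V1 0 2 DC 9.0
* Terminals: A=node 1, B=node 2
R1 and R2 are in series across V1 (node 0 → node 1 → node 2), and the output A–B is taken across R2, so this is a voltage divider.
Series current: I = V1/(R1 + R2) = 9/(27 + 6.2) = 9/33.2 = 0.2711 A
V_R2 = I × R2 = V1 × R2/(R1 + R2) = 9 × 6.2/33.2 = 1.681 V

Final answer: 1.681 V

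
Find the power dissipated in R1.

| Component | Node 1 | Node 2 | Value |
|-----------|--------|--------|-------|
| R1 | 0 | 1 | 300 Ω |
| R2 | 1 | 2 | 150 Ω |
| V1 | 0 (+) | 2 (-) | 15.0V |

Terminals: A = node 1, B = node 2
Nodal analysis, taking node 2 as the 0 V reference.
Source V1 fixes V_0 = 15 V.
KCL at each unknown node (sum of currents leaving = 0; resistances in Ω):
  Node 1: (V_1 - 15)/300 + (V_1 - 0)/150 = 0
Collecting terms: 0.01 × V_1 = 0.05  =>  V_1 = 5 V
I_R1 = (V_0 - V_1)/R1 = (15 - 5)/300 = 0.03333 A
P_R1 = I_R1² × R1 = (0.03333)² × 300 = 0.3333 W

Final answer: 0.3333 W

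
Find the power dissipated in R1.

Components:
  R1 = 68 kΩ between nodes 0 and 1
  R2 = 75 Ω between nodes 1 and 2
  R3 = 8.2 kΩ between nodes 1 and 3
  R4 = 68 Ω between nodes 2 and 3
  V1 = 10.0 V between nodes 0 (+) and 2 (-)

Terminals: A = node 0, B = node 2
Nodal analysis, taking node 2 as the 0 V reference.
Source V1 fixes V_0 = 10 V.
KCL at each unknown node (sum of currents leaving = 0; resistances in Ω):
  Node 1: (V_1 - 10)/68000 + (V_1 - 0)/75 + (V_1 - V_3)/8200 = 0
  Node 3: (V_3 - V_1)/8200 + (V_3 - 0)/68 = 0
Collecting terms (coefficients in siemens):
  0.01347·V_1 - 0.000122·V_3 = 0.0001471
  0.01483·V_3 - 0.000122·V_1 = 0
Determinant D = (0.01347)(0.01483) - (-0.000122)(-0.000122) = 0.0001997
V_1 = [(0.0001471)(0.01483) - (-0.000122)(0)]/D = 0.01092 V
V_3 = [(0.01347)(0) - (0.0001471)(-0.000122)]/D = 0.0000898 V
I_R1 = (V_0 - V_1)/R1 = (10 - 0.01092)/68000 = 0.0001469 A
P_R1 = I_R1² × R1 = (0.0001469)² × 68000 = 0.001467 W

Final answer: 0.001467 W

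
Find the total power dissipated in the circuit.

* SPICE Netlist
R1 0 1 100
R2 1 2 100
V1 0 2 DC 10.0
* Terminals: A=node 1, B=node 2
Nodal analysis, taking node 2 as the 0 V reference.
Source V1 fixes V_0 = 10 V.
KCL at each unknown node (sum of currents leaving = 0; resistances in Ω):
  Node 1: (V_1 - 10)/100 + (V_1 - 0)/100 = 0
Collecting terms: 0.02 × V_1 = 0.1  =>  V_1 = 5 V
Power in each resistor, P = (ΔV)²/R:
  P_R1 = (10 - 5)²/100 = 0.25 W
  P_R2 = (5 - 0)²/100 = 0.25 W
P_total = P_R1 + P_R2 = 0.5 W

Final answer: 0.5 W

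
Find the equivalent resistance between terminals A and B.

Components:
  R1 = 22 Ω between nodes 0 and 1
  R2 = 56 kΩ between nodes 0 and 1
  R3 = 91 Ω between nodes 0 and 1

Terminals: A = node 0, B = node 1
Reduce the network between node 0 (A) and node 1 (B) by series/parallel combination:
  Rp1 = R1 ‖ R2 ‖ R3 (parallel, all between nodes 0 and 1) = 1/(1/22 + 1/56000 + 1/91) = 17.71 Ω
R_eq = 17.71 Ω

Final answer: 17.71 Ω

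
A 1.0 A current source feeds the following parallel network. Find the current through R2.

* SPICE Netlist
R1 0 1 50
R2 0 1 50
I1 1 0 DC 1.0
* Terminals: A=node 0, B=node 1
All resistors sit directly between nodes 0 and 1, so they are in parallel and share one voltage V; the full source current 1 A splits among them.
1/R_par = 1/50 + 1/50 = 0.04 S  =>  R_par = 25 Ω
V = I × R_par = 1 × 25 = 25 V
I_R2 = V/R2 = 25/50 = 0.5 A

Final answer: 0.5 A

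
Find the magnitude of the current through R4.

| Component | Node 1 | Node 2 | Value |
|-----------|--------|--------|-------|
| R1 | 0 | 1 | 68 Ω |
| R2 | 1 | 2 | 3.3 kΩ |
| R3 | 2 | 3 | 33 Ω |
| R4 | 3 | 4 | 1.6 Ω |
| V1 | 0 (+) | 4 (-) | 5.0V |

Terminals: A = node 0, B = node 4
Nodal analysis, taking node 4 as the 0 V reference.
Source V1 fixes V_0 = 5 V.
KCL at each unknown node (sum of currents leaving = 0; resistances in Ω):
  Node 1: (V_1 - 5)/68 + (V_1 - V_2)/3300 = 0
  Node 2: (V_2 - V_1)/3300 + (V_2 - V_3)/33 = 0
  Node 3: (V_3 - V_2)/33 + (V_3 - 0)/1.6 = 0
Collecting terms (coefficients in siemens):
  0.01501·V_1 - 0.000303·V_2 = 0.07353
  0.03061·V_2 - 0.000303·V_1 - 0.0303·V_3 = 0
  0.6553·V_3 - 0.0303·V_2 = 0
Solving these 3 simultaneous equations (Gaussian elimination) gives:
  V_1 = 4.9 V, V_2 = 0.05084 V, V_3 = 0.002351 V
I_R4 = (V_3 - V_4)/R4 = (0.002351 - 0)/1.6 = 0.001469 A
|I_R4| = 0.001469 A

Final answer: |I_R4| = 0.001469 A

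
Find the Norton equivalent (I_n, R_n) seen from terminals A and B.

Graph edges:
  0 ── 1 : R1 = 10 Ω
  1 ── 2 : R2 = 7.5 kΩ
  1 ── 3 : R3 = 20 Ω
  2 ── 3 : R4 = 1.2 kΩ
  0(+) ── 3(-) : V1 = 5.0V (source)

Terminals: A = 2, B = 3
Find the Thévenin equivalent first; then I_n = V_th/R_th and R_n = R_th.
Step 1 — V_th is the open-circuit voltage V_A - V_B (nothing connected across the terminals).
Nodal analysis, taking node 3 as the 0 V reference.
Source V1 fixes V_0 = 5 V.
KCL at each unknown node (sum of currents leaving = 0; resistances in Ω):
  Node 1: (V_1 - 5)/10 + (V_1 - V_2)/7500 + (V_1 - 0)/20 = 0
  Node 2: (V_2 - V_1)/7500 + (V_2 - 0)/1200 = 0
Collecting terms (coefficients in siemens):
  0.1501·V_1 - 0.0001333·V_2 = 0.5
  0.0009667·V_2 - 0.0001333·V_1 = 0
Determinant D = (0.1501)(0.0009667) - (-0.0001333)(-0.0001333) = 0.0001451
V_1 = [(0.5)(0.0009667) - (-0.0001333)(0)]/D = 3.331 V
V_2 = [(0.1501)(0) - (0.5)(-0.0001333)]/D = 0.4594 V
V_th = V_2 - V_3 = 0.4594 - 0 = 0.4594 V
Step 2 — R_th: zero the source — replace V1 by a short circuit (node 3 merges into node 0) — and find the resistance seen between A (node 2) and B (node 0).
Reduce the network between node 2 (A) and node 0 (B) by series/parallel combination:
  Rp1 = R1 ‖ R3 (parallel, both between nodes 0 and 1) = 1/(1/10 + 1/20) = 6.667 Ω
  Rs1 = R2 + Rp1 (series, joined only at node 1) = 7500 + 6.667 = 7507 Ω
  Rp2 = R4 ‖ Rs1 (parallel, both between nodes 0 and 2) = 1/(1/1200 + 1/7507) = 1035 Ω
R_th = 1.035 kΩ
I_n = V_th/R_th = 0.4594/1035 = 0.000444 A, and R_n = R_th = 1.035 kΩ

Final answer: I_n = 0.000444 A, R_n = 1.035 kΩ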